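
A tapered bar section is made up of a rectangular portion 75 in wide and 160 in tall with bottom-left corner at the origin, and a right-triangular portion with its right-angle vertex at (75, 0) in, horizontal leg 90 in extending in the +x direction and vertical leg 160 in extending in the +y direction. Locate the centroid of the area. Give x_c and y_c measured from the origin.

x_c = 62.81 in, y_c = 70.00 in

rectangular portion: A = 75 × 160 = 12000.00, centroid at (37.50, 80.00).
triangular portion: A = ½·90·160 = 7200.00, centroid at (105.00, 53.33).
ΣA = 19200.00 in²
ΣAx_c = (12000.00)(37.50) + (7200.00)(105.00) = 1206000.00 in³
ΣAy_c = (12000.00)(80.00) + (7200.00)(53.33) = 1344000.00 in³
x_c = 1206000.00 / 19200.00 = 62.81 in
y_c = 1344000.00 / 19200.00 = 70.00 in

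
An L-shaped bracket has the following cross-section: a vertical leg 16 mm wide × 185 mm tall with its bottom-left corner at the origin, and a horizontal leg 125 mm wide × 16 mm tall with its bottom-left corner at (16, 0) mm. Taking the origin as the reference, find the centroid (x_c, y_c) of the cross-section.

vertical leg: A = 16 × 185 = 2960.00, centroid at (8.00, 92.50).
horizontal leg: A = 125 × 16 = 2000.00, centroid at (78.50, 8.00).
ΣA = 4960.00 mm², ΣAx_c = 180680.00 mm³, ΣAy_c = 289800.00 mm³.
x_c = 180680.00/4960.00 = 36.43 mm; y_c = 289800.00/4960.00 = 58.43 mm.

x_c = 36.43 mm, y_c = 58.43 mm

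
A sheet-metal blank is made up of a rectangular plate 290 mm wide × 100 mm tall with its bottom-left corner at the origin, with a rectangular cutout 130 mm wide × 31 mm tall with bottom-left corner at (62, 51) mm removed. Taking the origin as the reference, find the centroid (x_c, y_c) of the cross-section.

x_c = 147.91 mm, y_c = 47.34 mm

plate: A = 290 × 100 = 29000.00, centroid at (145.00, 50.00).
hole: A = −(130 × 31) = -4030.00, centroid at (127.00, 66.50).
ΣA = 24970.00 mm²
ΣAx_c = (29000.00)(145.00) + (-4030.00)(127.00) = 3693190.00 mm³
ΣAy_c = (29000.00)(50.00) + (-4030.00)(66.50) = 1182005.00 mm³
x_c = 3693190.00 / 24970.00 = 147.91 mm
y_c = 1182005.00 / 24970.00 = 47.34 mm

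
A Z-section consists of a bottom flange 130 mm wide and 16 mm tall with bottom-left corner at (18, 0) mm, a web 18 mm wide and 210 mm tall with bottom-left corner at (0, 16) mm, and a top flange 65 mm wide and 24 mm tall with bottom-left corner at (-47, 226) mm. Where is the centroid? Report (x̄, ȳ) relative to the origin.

x̄ = 24.80 mm, ȳ = 113.92 mm

bottom flange: A = 130 × 16 = 2080.00, centroid at (83.00, 8.00).
web: A = 18 × 210 = 3780.00, centroid at (9.00, 121.00).
top flange: A = 65 × 24 = 1560.00, centroid at (-14.50, 238.00).
ΣA = 7420.00 mm², ΣAx̄ = 184040.00 mm³, ΣAȳ = 845300.00 mm³.
x̄ = 184040.00/7420.00 = 24.80 mm; ȳ = 845300.00/7420.00 = 113.92 mm.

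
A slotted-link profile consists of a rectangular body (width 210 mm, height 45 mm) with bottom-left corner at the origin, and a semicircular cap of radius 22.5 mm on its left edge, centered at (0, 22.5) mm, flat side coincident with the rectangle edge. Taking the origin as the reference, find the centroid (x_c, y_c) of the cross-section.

x_c = 96.11 mm, y_c = 22.50 mm

rectangular body: A = 210 × 45 = 9450.00, centroid at (105.00, 22.50).
semicircular end: A = ½π·22.5² = 795.22, centroid at (-9.55, 22.50).
ΣA = 10245.22 mm²
ΣAx_c = (9450.00)(105.00) + (795.22)(-9.55) = 984656.25 mm³
ΣAy_c = (9450.00)(22.50) + (795.22)(22.50) = 230517.35 mm³
x_c = 984656.25 / 10245.22 = 96.11 mm
y_c = 230517.35 / 10245.22 = 22.50 mm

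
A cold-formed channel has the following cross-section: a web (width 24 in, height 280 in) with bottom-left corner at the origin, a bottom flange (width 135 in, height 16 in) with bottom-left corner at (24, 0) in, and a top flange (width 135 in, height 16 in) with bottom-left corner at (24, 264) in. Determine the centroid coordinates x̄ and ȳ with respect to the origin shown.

x̄ = 43.11 in, ȳ = 140.00 in

Part | A | x̄ᵢ | ȳᵢ | A·x̄ᵢ | A·ȳᵢ
web | 6720.00 | 12.00 | 140.00 | 80640.00 | 940800.00
bottom flange | 2160.00 | 91.50 | 8.00 | 197640.00 | 17280.00
top flange | 2160.00 | 91.50 | 272.00 | 197640.00 | 587520.00
Σ | 11040.00 |  |  | 475920.00 | 1545600.00
x̄ = 475920.00 / 11040.00 = 43.11 in
ȳ = 1545600.00 / 11040.00 = 140.00 in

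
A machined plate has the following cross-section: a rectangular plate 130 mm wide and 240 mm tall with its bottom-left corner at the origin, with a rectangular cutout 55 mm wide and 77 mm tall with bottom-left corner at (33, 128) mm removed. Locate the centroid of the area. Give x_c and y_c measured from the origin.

x_c = 65.71 mm, y_c = 112.70 mm

Part | A | x̄ᵢ | ȳᵢ | A·x̄ᵢ | A·ȳᵢ
plate | 31200.00 | 65.00 | 120.00 | 2028000.00 | 3744000.00
hole | -4235.00 | 60.50 | 166.50 | -256217.50 | -705127.50
Σ | 26965.00 |  |  | 1771782.50 | 3038872.50
x_c = 1771782.50 / 26965.00 = 65.71 mm
y_c = 3038872.50 / 26965.00 = 112.70 mm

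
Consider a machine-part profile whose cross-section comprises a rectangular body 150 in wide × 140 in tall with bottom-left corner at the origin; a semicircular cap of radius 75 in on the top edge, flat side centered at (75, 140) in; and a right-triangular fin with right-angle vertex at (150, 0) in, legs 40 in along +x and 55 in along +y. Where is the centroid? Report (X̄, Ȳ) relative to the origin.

X̄ = 78.14 in, Ȳ = 97.25 in

Part | A | x̄ᵢ | ȳᵢ | A·x̄ᵢ | A·ȳᵢ
rectangular body | 21000.00 | 75.00 | 70.00 | 1575000.00 | 1470000.00
semicircular top | 8835.73 | 75.00 | 171.83 | 662679.70 | 1518252.11
triangular fin | 1100.00 | 163.33 | 18.33 | 179666.67 | 20166.67
Σ | 30935.73 |  |  | 2417346.37 | 3008418.77
X̄ = 2417346.37 / 30935.73 = 78.14 in
Ȳ = 3008418.77 / 30935.73 = 97.25 in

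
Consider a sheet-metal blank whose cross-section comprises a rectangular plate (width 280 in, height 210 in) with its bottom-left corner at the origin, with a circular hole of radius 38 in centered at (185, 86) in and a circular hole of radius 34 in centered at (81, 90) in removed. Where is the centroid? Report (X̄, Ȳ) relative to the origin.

X̄ = 140.20 in, Ȳ = 107.78 in

Part | A | x̄ᵢ | ȳᵢ | A·x̄ᵢ | A·ȳᵢ
plate | 58800.00 | 140.00 | 105.00 | 8232000.00 | 6174000.00
hole 1 | -4536.46 | 185.00 | 86.00 | -839245.06 | -390135.54
hole 2 | -3631.68 | 81.00 | 90.00 | -294166.17 | -326851.30
Σ | 50631.86 |  |  | 7098588.77 | 5457013.16
X̄ = 7098588.77 / 50631.86 = 140.20 in
Ȳ = 5457013.16 / 50631.86 = 107.78 in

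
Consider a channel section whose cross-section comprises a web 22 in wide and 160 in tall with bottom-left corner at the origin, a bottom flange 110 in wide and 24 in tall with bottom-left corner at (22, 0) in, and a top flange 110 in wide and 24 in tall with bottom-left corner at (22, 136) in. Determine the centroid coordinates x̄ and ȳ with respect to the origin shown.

Part | A | x̄ᵢ | ȳᵢ | A·x̄ᵢ | A·ȳᵢ
web | 3520.00 | 11.00 | 80.00 | 38720.00 | 281600.00
bottom flange | 2640.00 | 77.00 | 12.00 | 203280.00 | 31680.00
top flange | 2640.00 | 77.00 | 148.00 | 203280.00 | 390720.00
Σ | 8800.00 |  |  | 445280.00 | 704000.00
x̄ = 445280.00 / 8800.00 = 50.60 in
ȳ = 704000.00 / 8800.00 = 80.00 in

x̄ = 50.60 in, ȳ = 80.00 in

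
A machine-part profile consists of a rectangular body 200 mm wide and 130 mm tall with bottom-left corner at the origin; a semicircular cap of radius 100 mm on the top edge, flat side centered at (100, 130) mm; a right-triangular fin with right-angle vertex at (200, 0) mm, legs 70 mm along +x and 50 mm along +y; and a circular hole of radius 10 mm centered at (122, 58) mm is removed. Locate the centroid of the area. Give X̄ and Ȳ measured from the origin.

X̄ = 104.84 mm, Ȳ = 102.21 mm

rectangular body: A = 200 × 130 = 26000.00, centroid at (100.00, 65.00).
semicircular top: A = ½π·100² = 15707.96, centroid at (100.00, 172.44).
triangular fin: A = ½·70·50 = 1750.00, centroid at (223.33, 16.67).
hole: A = −π·10² = -314.16, centroid at (122.00, 58.00).
ΣA = 43143.80 mm², ΣAX̄ = 4523302.23 mm³, ΣAȲ = 4409647.32 mm³.
X̄ = 4523302.23/43143.80 = 104.84 mm; Ȳ = 4409647.32/43143.80 = 102.21 mm.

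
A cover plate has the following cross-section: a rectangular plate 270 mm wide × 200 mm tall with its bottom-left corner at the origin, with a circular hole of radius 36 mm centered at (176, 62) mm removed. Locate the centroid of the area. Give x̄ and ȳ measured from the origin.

Part | A | x̄ᵢ | ȳᵢ | A·x̄ᵢ | A·ȳᵢ
plate | 54000.00 | 135.00 | 100.00 | 7290000.00 | 5400000.00
hole | -4071.50 | 176.00 | 62.00 | -716584.72 | -252433.25
Σ | 49928.50 |  |  | 6573415.28 | 5147566.75
x̄ = 6573415.28 / 49928.50 = 131.66 mm
ȳ = 5147566.75 / 49928.50 = 103.10 mm

x̄ = 131.66 mm, ȳ = 103.10 mm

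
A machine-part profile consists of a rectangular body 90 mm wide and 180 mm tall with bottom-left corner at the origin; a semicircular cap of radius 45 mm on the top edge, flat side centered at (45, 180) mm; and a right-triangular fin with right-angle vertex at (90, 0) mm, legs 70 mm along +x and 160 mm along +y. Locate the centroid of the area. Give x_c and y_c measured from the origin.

rectangular body: A = 90 × 180 = 16200.00, centroid at (45.00, 90.00).
semicircular top: A = ½π·45² = 3180.86, centroid at (45.00, 199.10).
triangular fin: A = ½·70·160 = 5600.00, centroid at (113.33, 53.33).
ΣA = 24980.86 mm²
ΣAx_c = (16200.00)(45.00) + (3180.86)(45.00) + (5600.00)(113.33) = 1506805.48 mm³
ΣAy_c = (16200.00)(90.00) + (3180.86)(199.10) + (5600.00)(53.33) = 2389971.93 mm³
x_c = 1506805.48 / 24980.86 = 60.32 mm
y_c = 2389971.93 / 24980.86 = 95.67 mm

x_c = 60.32 mm, y_c = 95.67 mm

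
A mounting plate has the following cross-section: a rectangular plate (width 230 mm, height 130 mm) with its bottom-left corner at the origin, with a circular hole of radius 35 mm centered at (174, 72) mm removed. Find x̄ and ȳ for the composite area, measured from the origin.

Part | A | x̄ᵢ | ȳᵢ | A·x̄ᵢ | A·ȳᵢ
plate | 29900.00 | 115.00 | 65.00 | 3438500.00 | 1943500.00
hole | -3848.45 | 174.00 | 72.00 | -669630.47 | -277088.47
Σ | 26051.55 |  |  | 2768869.53 | 1666411.53
x̄ = 2768869.53 / 26051.55 = 106.28 mm
ȳ = 1666411.53 / 26051.55 = 63.97 mm

x̄ = 106.28 mm, ȳ = 63.97 mm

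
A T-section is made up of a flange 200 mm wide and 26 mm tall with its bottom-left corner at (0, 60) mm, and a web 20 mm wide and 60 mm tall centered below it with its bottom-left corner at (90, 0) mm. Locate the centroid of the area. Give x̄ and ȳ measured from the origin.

x̄ = 100.00 mm, ȳ = 64.94 mm

Part | A | x̄ᵢ | ȳᵢ | A·x̄ᵢ | A·ȳᵢ
web | 1200.00 | 100.00 | 30.00 | 120000.00 | 36000.00
flange | 5200.00 | 100.00 | 73.00 | 520000.00 | 379600.00
Σ | 6400.00 |  |  | 640000.00 | 415600.00
x̄ = 640000.00 / 6400.00 = 100.00 mm
ȳ = 415600.00 / 6400.00 = 64.94 mm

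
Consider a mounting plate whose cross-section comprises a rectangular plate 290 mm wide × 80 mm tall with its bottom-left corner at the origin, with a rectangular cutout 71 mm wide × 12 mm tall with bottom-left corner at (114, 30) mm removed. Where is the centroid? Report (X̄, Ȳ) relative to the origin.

plate: A = 290 × 80 = 23200.00, centroid at (145.00, 40.00).
hole: A = −(71 × 12) = -852.00, centroid at (149.50, 36.00).
ΣA = 22348.00 mm²
ΣAX̄ = (23200.00)(145.00) + (-852.00)(149.50) = 3236626.00 mm³
ΣAȲ = (23200.00)(40.00) + (-852.00)(36.00) = 897328.00 mm³
X̄ = 3236626.00 / 22348.00 = 144.83 mm
Ȳ = 897328.00 / 22348.00 = 40.15 mm

X̄ = 144.83 mm, Ȳ = 40.15 mm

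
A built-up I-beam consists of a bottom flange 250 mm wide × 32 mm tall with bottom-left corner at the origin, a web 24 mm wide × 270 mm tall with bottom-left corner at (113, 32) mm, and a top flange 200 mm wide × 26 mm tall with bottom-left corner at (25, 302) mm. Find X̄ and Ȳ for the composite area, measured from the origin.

X̄ = 125.00 mm, Ȳ = 144.72 mm

Part | A | x̄ᵢ | ȳᵢ | A·x̄ᵢ | A·ȳᵢ
bottom flange | 8000.00 | 125.00 | 16.00 | 1000000.00 | 128000.00
web | 6480.00 | 125.00 | 167.00 | 810000.00 | 1082160.00
top flange | 5200.00 | 125.00 | 315.00 | 650000.00 | 1638000.00
Σ | 19680.00 |  |  | 2460000.00 | 2848160.00
X̄ = 2460000.00 / 19680.00 = 125.00 mm
Ȳ = 2848160.00 / 19680.00 = 144.72 mm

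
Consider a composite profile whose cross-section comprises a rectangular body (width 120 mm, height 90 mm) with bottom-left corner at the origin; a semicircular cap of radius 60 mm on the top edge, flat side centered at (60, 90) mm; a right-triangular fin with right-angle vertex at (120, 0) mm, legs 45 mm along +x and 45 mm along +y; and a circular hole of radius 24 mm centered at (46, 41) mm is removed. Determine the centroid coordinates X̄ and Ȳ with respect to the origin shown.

X̄ = 66.47 mm, Ȳ = 68.97 mm

rectangular body: A = 120 × 90 = 10800.00, centroid at (60.00, 45.00).
semicircular top: A = ½π·60² = 5654.87, centroid at (60.00, 115.46).
triangular fin: A = ½·45·45 = 1012.50, centroid at (135.00, 15.00).
hole: A = −π·24² = -1809.56, centroid at (46.00, 41.00).
ΣA = 15657.81 mm²
ΣAX̄ = (10800.00)(60.00) + (5654.87)(60.00) + (1012.50)(135.00) + (-1809.56)(46.00) = 1040739.87 mm³
ΣAȲ = (10800.00)(45.00) + (5654.87)(115.46) + (1012.50)(15.00) + (-1809.56)(41.00) = 1079933.66 mm³
X̄ = 1040739.87 / 15657.81 = 66.47 mm
Ȳ = 1079933.66 / 15657.81 = 68.97 mm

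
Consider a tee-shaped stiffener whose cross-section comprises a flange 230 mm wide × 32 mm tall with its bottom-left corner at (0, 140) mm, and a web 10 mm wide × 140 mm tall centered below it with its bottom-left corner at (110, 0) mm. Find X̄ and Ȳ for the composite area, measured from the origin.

web: A = 10 × 140 = 1400.00, centroid at (115.00, 70.00).
flange: A = 230 × 32 = 7360.00, centroid at (115.00, 156.00).
ΣA = 8760.00 mm², ΣAX̄ = 1007400.00 mm³, ΣAȲ = 1246160.00 mm³.
X̄ = 1007400.00/8760.00 = 115.00 mm; Ȳ = 1246160.00/8760.00 = 142.26 mm.

X̄ = 115.00 mm, Ȳ = 142.26 mm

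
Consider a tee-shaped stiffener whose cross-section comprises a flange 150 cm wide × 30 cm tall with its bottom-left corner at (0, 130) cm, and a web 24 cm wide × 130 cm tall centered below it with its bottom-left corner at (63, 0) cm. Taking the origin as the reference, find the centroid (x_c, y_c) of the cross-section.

x_c = 75.00 cm, y_c = 112.24 cm

Part | A | x̄ᵢ | ȳᵢ | A·x̄ᵢ | A·ȳᵢ
web | 3120.00 | 75.00 | 65.00 | 234000.00 | 202800.00
flange | 4500.00 | 75.00 | 145.00 | 337500.00 | 652500.00
Σ | 7620.00 |  |  | 571500.00 | 855300.00
x_c = 571500.00 / 7620.00 = 75.00 cm
y_c = 855300.00 / 7620.00 = 112.24 cm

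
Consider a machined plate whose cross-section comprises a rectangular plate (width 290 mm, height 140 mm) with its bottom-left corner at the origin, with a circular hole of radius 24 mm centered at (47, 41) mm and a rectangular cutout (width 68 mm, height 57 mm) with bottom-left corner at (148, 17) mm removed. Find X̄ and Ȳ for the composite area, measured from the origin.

plate: A = 290 × 140 = 40600.00, centroid at (145.00, 70.00).
hole 1: A = −π·24² = -1809.56, centroid at (47.00, 41.00).
hole 2: A = −(68 × 57) = -3876.00, centroid at (182.00, 45.50).
ΣA = 34914.44 mm²
ΣAX̄ = (40600.00)(145.00) + (-1809.56)(47.00) + (-3876.00)(182.00) = 5096518.80 mm³
ΣAȲ = (40600.00)(70.00) + (-1809.56)(41.00) + (-3876.00)(45.50) = 2591450.15 mm³
X̄ = 5096518.80 / 34914.44 = 145.97 mm
Ȳ = 2591450.15 / 34914.44 = 74.22 mm

X̄ = 145.97 mm, Ȳ = 74.22 mm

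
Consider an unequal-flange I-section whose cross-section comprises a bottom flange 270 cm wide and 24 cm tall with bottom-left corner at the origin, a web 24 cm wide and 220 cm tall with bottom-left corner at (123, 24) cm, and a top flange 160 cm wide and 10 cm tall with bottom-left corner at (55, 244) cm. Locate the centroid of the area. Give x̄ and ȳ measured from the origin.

bottom flange: A = 270 × 24 = 6480.00, centroid at (135.00, 12.00).
web: A = 24 × 220 = 5280.00, centroid at (135.00, 134.00).
top flange: A = 160 × 10 = 1600.00, centroid at (135.00, 249.00).
ΣA = 13360.00 cm²
ΣAx̄ = (6480.00)(135.00) + (5280.00)(135.00) + (1600.00)(135.00) = 1803600.00 cm³
ΣAȳ = (6480.00)(12.00) + (5280.00)(134.00) + (1600.00)(249.00) = 1183680.00 cm³
x̄ = 1803600.00 / 13360.00 = 135.00 cm
ȳ = 1183680.00 / 13360.00 = 88.60 cm

x̄ = 135.00 cm, ȳ = 88.60 cm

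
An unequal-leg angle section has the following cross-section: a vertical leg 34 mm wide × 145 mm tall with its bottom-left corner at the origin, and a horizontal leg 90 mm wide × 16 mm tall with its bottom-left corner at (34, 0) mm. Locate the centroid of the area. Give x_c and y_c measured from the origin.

vertical leg: A = 34 × 145 = 4930.00, centroid at (17.00, 72.50).
horizontal leg: A = 90 × 16 = 1440.00, centroid at (79.00, 8.00).
ΣA = 6370.00 mm², ΣAx_c = 197570.00 mm³, ΣAy_c = 368945.00 mm³.
x_c = 197570.00/6370.00 = 31.02 mm; y_c = 368945.00/6370.00 = 57.92 mm.

x_c = 31.02 mm, y_c = 57.92 mm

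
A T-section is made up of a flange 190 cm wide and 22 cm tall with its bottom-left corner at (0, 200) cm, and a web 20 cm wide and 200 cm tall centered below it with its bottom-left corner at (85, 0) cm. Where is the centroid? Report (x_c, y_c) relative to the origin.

web: A = 20 × 200 = 4000.00, centroid at (95.00, 100.00).
flange: A = 190 × 22 = 4180.00, centroid at (95.00, 211.00).
ΣA = 8180.00 cm²
ΣAx_c = (4000.00)(95.00) + (4180.00)(95.00) = 777100.00 cm³
ΣAy_c = (4000.00)(100.00) + (4180.00)(211.00) = 1281980.00 cm³
x_c = 777100.00 / 8180.00 = 95.00 cm
y_c = 1281980.00 / 8180.00 = 156.72 cm

x_c = 95.00 cm, y_c = 156.72 cm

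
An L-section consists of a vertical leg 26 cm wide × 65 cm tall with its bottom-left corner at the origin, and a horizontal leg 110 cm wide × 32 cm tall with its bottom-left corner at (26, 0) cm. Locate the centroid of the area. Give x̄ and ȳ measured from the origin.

Part | A | x̄ᵢ | ȳᵢ | A·x̄ᵢ | A·ȳᵢ
vertical leg | 1690.00 | 13.00 | 32.50 | 21970.00 | 54925.00
horizontal leg | 3520.00 | 81.00 | 16.00 | 285120.00 | 56320.00
Σ | 5210.00 |  |  | 307090.00 | 111245.00
x̄ = 307090.00 / 5210.00 = 58.94 cm
ȳ = 111245.00 / 5210.00 = 21.35 cm

x̄ = 58.94 cm, ȳ = 21.35 cm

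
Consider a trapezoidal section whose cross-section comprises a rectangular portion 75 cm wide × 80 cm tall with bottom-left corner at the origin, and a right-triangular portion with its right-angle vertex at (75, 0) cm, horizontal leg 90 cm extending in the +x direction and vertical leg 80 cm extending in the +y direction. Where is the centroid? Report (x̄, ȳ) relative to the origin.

x̄ = 62.81 cm, ȳ = 35.00 cm

Part | A | x̄ᵢ | ȳᵢ | A·x̄ᵢ | A·ȳᵢ
rectangular portion | 6000.00 | 37.50 | 40.00 | 225000.00 | 240000.00
triangular portion | 3600.00 | 105.00 | 26.67 | 378000.00 | 96000.00
Σ | 9600.00 |  |  | 603000.00 | 336000.00
x̄ = 603000.00 / 9600.00 = 62.81 cm
ȳ = 336000.00 / 9600.00 = 35.00 cm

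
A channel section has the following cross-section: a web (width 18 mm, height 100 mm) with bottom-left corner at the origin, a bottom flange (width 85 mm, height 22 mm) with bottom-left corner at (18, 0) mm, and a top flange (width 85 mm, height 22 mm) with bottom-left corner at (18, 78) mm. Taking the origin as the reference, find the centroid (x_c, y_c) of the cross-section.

Part | A | x̄ᵢ | ȳᵢ | A·x̄ᵢ | A·ȳᵢ
web | 1800.00 | 9.00 | 50.00 | 16200.00 | 90000.00
bottom flange | 1870.00 | 60.50 | 11.00 | 113135.00 | 20570.00
top flange | 1870.00 | 60.50 | 89.00 | 113135.00 | 166430.00
Σ | 5540.00 |  |  | 242470.00 | 277000.00
x_c = 242470.00 / 5540.00 = 43.77 mm
y_c = 277000.00 / 5540.00 = 50.00 mm

x_c = 43.77 mm, y_c = 50.00 mm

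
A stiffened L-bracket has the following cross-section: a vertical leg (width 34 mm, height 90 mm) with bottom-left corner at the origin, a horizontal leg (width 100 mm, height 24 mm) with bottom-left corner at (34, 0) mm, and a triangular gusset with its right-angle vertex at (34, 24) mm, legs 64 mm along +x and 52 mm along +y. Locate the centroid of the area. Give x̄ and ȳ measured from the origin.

x̄ = 48.53 mm, ȳ = 33.03 mm

Part | A | x̄ᵢ | ȳᵢ | A·x̄ᵢ | A·ȳᵢ
vertical leg | 3060.00 | 17.00 | 45.00 | 52020.00 | 137700.00
horizontal leg | 2400.00 | 84.00 | 12.00 | 201600.00 | 28800.00
gusset | 1664.00 | 55.33 | 41.33 | 92074.67 | 68778.67
Σ | 7124.00 |  |  | 345694.67 | 235278.67
x̄ = 345694.67 / 7124.00 = 48.53 mm
ȳ = 235278.67 / 7124.00 = 33.03 mm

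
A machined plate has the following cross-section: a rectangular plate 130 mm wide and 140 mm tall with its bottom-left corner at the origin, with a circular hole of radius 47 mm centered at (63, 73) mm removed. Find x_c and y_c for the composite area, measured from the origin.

plate: A = 130 × 140 = 18200.00, centroid at (65.00, 70.00).
hole: A = −π·47² = -6939.78, centroid at (63.00, 73.00).
ΣA = 11260.22 mm², ΣAx_c = 745793.98 mm³, ΣAy_c = 767396.19 mm³.
x_c = 745793.98/11260.22 = 66.23 mm; y_c = 767396.19/11260.22 = 68.15 mm.

x_c = 66.23 mm, y_c = 68.15 mm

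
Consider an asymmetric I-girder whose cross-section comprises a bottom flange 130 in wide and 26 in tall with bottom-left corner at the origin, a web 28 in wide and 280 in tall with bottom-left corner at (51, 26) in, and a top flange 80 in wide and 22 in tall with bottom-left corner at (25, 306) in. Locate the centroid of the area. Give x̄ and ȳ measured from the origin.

x̄ = 65.00 in, ȳ = 146.63 in

Part | A | x̄ᵢ | ȳᵢ | A·x̄ᵢ | A·ȳᵢ
bottom flange | 3380.00 | 65.00 | 13.00 | 219700.00 | 43940.00
web | 7840.00 | 65.00 | 166.00 | 509600.00 | 1301440.00
top flange | 1760.00 | 65.00 | 317.00 | 114400.00 | 557920.00
Σ | 12980.00 |  |  | 843700.00 | 1903300.00
x̄ = 843700.00 / 12980.00 = 65.00 in
ȳ = 1903300.00 / 12980.00 = 146.63 in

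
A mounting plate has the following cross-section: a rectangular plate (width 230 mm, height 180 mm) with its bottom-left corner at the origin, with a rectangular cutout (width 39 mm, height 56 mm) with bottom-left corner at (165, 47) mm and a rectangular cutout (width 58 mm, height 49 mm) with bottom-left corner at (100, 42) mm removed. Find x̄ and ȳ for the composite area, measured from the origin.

x̄ = 109.73 mm, ȳ = 92.74 mm

plate: A = 230 × 180 = 41400.00, centroid at (115.00, 90.00).
hole 1: A = −(39 × 56) = -2184.00, centroid at (184.50, 75.00).
hole 2: A = −(58 × 49) = -2842.00, centroid at (129.00, 66.50).
ΣA = 36374.00 mm², ΣAx̄ = 3991434.00 mm³, ΣAȳ = 3373207.00 mm³.
x̄ = 3991434.00/36374.00 = 109.73 mm; ȳ = 3373207.00/36374.00 = 92.74 mm.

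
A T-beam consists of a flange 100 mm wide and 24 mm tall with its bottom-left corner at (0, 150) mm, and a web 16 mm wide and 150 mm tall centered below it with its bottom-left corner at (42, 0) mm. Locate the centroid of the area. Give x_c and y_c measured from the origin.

x_c = 50.00 mm, y_c = 118.50 mm

Part | A | x̄ᵢ | ȳᵢ | A·x̄ᵢ | A·ȳᵢ
web | 2400.00 | 50.00 | 75.00 | 120000.00 | 180000.00
flange | 2400.00 | 50.00 | 162.00 | 120000.00 | 388800.00
Σ | 4800.00 |  |  | 240000.00 | 568800.00
x_c = 240000.00 / 4800.00 = 50.00 mm
y_c = 568800.00 / 4800.00 = 118.50 mm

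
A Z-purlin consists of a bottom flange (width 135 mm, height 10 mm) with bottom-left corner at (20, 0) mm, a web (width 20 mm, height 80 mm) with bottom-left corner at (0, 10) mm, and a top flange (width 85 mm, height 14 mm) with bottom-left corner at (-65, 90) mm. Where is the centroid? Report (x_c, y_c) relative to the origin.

bottom flange: A = 135 × 10 = 1350.00, centroid at (87.50, 5.00).
web: A = 20 × 80 = 1600.00, centroid at (10.00, 50.00).
top flange: A = 85 × 14 = 1190.00, centroid at (-22.50, 97.00).
ΣA = 4140.00 mm²
ΣAx_c = (1350.00)(87.50) + (1600.00)(10.00) + (1190.00)(-22.50) = 107350.00 mm³
ΣAy_c = (1350.00)(5.00) + (1600.00)(50.00) + (1190.00)(97.00) = 202180.00 mm³
x_c = 107350.00 / 4140.00 = 25.93 mm
y_c = 202180.00 / 4140.00 = 48.84 mm

x_c = 25.93 mm, y_c = 48.84 mm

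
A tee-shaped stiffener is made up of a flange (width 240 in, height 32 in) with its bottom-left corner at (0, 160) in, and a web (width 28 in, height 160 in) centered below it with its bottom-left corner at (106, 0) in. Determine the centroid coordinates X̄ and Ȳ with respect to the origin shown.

X̄ = 120.00 in, Ȳ = 140.63 in

web: A = 28 × 160 = 4480.00, centroid at (120.00, 80.00).
flange: A = 240 × 32 = 7680.00, centroid at (120.00, 176.00).
ΣA = 12160.00 in², ΣAX̄ = 1459200.00 in³, ΣAȲ = 1710080.00 in³.
X̄ = 1459200.00/12160.00 = 120.00 in; Ȳ = 1710080.00/12160.00 = 140.63 in.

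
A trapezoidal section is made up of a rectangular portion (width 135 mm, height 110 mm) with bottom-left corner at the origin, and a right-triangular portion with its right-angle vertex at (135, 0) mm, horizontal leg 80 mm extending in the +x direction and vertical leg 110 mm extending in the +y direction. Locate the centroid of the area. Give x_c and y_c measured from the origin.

x_c = 89.02 mm, y_c = 50.81 mm

rectangular portion: A = 135 × 110 = 14850.00, centroid at (67.50, 55.00).
triangular portion: A = ½·80·110 = 4400.00, centroid at (161.67, 36.67).
ΣA = 19250.00 mm²
ΣAx_c = (14850.00)(67.50) + (4400.00)(161.67) = 1713708.33 mm³
ΣAy_c = (14850.00)(55.00) + (4400.00)(36.67) = 978083.33 mm³
x_c = 1713708.33 / 19250.00 = 89.02 mm
y_c = 978083.33 / 19250.00 = 50.81 mm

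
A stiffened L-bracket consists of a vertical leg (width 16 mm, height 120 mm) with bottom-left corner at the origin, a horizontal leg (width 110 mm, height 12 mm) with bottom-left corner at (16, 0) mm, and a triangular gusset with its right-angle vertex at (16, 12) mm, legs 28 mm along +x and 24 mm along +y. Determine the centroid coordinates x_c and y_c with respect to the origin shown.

x_c = 32.88 mm, y_c = 36.31 mm

vertical leg: A = 16 × 120 = 1920.00, centroid at (8.00, 60.00).
horizontal leg: A = 110 × 12 = 1320.00, centroid at (71.00, 6.00).
gusset: A = ½·28·24 = 336.00, centroid at (25.33, 20.00).
ΣA = 3576.00 mm²
ΣAx_c = (1920.00)(8.00) + (1320.00)(71.00) + (336.00)(25.33) = 117592.00 mm³
ΣAy_c = (1920.00)(60.00) + (1320.00)(6.00) + (336.00)(20.00) = 129840.00 mm³
x_c = 117592.00 / 3576.00 = 32.88 mm
y_c = 129840.00 / 3576.00 = 36.31 mm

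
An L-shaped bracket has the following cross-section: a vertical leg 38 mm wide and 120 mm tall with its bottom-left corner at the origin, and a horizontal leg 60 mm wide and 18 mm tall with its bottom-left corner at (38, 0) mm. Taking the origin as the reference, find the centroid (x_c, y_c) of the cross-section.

x_c = 28.38 mm, y_c = 50.23 mm

vertical leg: A = 38 × 120 = 4560.00, centroid at (19.00, 60.00).
horizontal leg: A = 60 × 18 = 1080.00, centroid at (68.00, 9.00).
ΣA = 5640.00 mm²
ΣAx_c = (4560.00)(19.00) + (1080.00)(68.00) = 160080.00 mm³
ΣAy_c = (4560.00)(60.00) + (1080.00)(9.00) = 283320.00 mm³
x_c = 160080.00 / 5640.00 = 28.38 mm
y_c = 283320.00 / 5640.00 = 50.23 mm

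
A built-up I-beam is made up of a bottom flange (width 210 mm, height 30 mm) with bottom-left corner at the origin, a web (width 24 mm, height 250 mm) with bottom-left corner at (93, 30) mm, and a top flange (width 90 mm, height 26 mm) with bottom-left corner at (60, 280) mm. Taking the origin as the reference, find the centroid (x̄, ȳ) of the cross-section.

bottom flange: A = 210 × 30 = 6300.00, centroid at (105.00, 15.00).
web: A = 24 × 250 = 6000.00, centroid at (105.00, 155.00).
top flange: A = 90 × 26 = 2340.00, centroid at (105.00, 293.00).
ΣA = 14640.00 mm²
ΣAx̄ = (6300.00)(105.00) + (6000.00)(105.00) + (2340.00)(105.00) = 1537200.00 mm³
ΣAȳ = (6300.00)(15.00) + (6000.00)(155.00) + (2340.00)(293.00) = 1710120.00 mm³
x̄ = 1537200.00 / 14640.00 = 105.00 mm
ȳ = 1710120.00 / 14640.00 = 116.81 mm

x̄ = 105.00 mm, ȳ = 116.81 mm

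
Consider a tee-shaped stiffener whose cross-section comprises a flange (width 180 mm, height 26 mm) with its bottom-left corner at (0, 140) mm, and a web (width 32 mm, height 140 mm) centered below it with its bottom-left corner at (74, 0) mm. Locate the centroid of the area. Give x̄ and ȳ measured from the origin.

x̄ = 90.00 mm, ȳ = 112.41 mm

web: A = 32 × 140 = 4480.00, centroid at (90.00, 70.00).
flange: A = 180 × 26 = 4680.00, centroid at (90.00, 153.00).
ΣA = 9160.00 mm²
ΣAx̄ = (4480.00)(90.00) + (4680.00)(90.00) = 824400.00 mm³
ΣAȳ = (4480.00)(70.00) + (4680.00)(153.00) = 1029640.00 mm³
x̄ = 824400.00 / 9160.00 = 90.00 mm
ȳ = 1029640.00 / 9160.00 = 112.41 mm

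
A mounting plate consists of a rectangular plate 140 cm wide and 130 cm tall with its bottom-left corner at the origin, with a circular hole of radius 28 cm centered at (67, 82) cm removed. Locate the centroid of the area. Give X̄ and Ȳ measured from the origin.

plate: A = 140 × 130 = 18200.00, centroid at (70.00, 65.00).
hole: A = −π·28² = -2463.01, centroid at (67.00, 82.00).
ΣA = 15736.99 cm²
ΣAX̄ = (18200.00)(70.00) + (-2463.01)(67.00) = 1108978.42 cm³
ΣAȲ = (18200.00)(65.00) + (-2463.01)(82.00) = 981033.29 cm³
X̄ = 1108978.42 / 15736.99 = 70.47 cm
Ȳ = 981033.29 / 15736.99 = 62.34 cm

X̄ = 70.47 cm, Ȳ = 62.34 cm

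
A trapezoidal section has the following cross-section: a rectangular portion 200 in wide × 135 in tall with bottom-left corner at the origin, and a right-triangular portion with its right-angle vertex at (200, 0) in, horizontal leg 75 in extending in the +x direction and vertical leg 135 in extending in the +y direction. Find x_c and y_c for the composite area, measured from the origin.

rectangular portion: A = 200 × 135 = 27000.00, centroid at (100.00, 67.50).
triangular portion: A = ½·75·135 = 5062.50, centroid at (225.00, 45.00).
ΣA = 32062.50 in²
ΣAx_c = (27000.00)(100.00) + (5062.50)(225.00) = 3839062.50 in³
ΣAy_c = (27000.00)(67.50) + (5062.50)(45.00) = 2050312.50 in³
x_c = 3839062.50 / 32062.50 = 119.74 in
y_c = 2050312.50 / 32062.50 = 63.95 in

x_c = 119.74 in, y_c = 63.95 in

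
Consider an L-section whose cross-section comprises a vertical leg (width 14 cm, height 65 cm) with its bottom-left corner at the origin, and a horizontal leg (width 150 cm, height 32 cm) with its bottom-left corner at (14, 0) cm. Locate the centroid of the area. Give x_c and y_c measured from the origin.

vertical leg: A = 14 × 65 = 910.00, centroid at (7.00, 32.50).
horizontal leg: A = 150 × 32 = 4800.00, centroid at (89.00, 16.00).
ΣA = 5710.00 cm², ΣAx_c = 433570.00 cm³, ΣAy_c = 106375.00 cm³.
x_c = 433570.00/5710.00 = 75.93 cm; y_c = 106375.00/5710.00 = 18.63 cm.

x_c = 75.93 cm, y_c = 18.63 cm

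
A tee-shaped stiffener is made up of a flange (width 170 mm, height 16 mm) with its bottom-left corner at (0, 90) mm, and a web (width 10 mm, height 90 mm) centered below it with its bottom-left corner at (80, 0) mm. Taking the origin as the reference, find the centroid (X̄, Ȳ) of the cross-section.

Part | A | x̄ᵢ | ȳᵢ | A·x̄ᵢ | A·ȳᵢ
web | 900.00 | 85.00 | 45.00 | 76500.00 | 40500.00
flange | 2720.00 | 85.00 | 98.00 | 231200.00 | 266560.00
Σ | 3620.00 |  |  | 307700.00 | 307060.00
X̄ = 307700.00 / 3620.00 = 85.00 mm
Ȳ = 307060.00 / 3620.00 = 84.82 mm

X̄ = 85.00 mm, Ȳ = 84.82 mm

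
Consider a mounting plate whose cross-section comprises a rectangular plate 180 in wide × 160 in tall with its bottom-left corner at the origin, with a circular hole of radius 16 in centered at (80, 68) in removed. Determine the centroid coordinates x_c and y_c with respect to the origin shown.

Part | A | x̄ᵢ | ȳᵢ | A·x̄ᵢ | A·ȳᵢ
plate | 28800.00 | 90.00 | 80.00 | 2592000.00 | 2304000.00
hole | -804.25 | 80.00 | 68.00 | -64339.82 | -54688.84
Σ | 27995.75 |  |  | 2527660.18 | 2249311.16
x_c = 2527660.18 / 27995.75 = 90.29 in
y_c = 2249311.16 / 27995.75 = 80.34 in

x_c = 90.29 in, y_c = 80.34 in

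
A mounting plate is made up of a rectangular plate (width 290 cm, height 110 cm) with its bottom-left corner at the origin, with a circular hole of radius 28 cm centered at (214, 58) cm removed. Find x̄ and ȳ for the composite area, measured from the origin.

Part | A | x̄ᵢ | ȳᵢ | A·x̄ᵢ | A·ȳᵢ
plate | 31900.00 | 145.00 | 55.00 | 4625500.00 | 1754500.00
hole | -2463.01 | 214.00 | 58.00 | -527083.85 | -142854.50
Σ | 29436.99 |  |  | 4098416.15 | 1611645.50
x̄ = 4098416.15 / 29436.99 = 139.23 cm
ȳ = 1611645.50 / 29436.99 = 54.75 cm

x̄ = 139.23 cm, ȳ = 54.75 cm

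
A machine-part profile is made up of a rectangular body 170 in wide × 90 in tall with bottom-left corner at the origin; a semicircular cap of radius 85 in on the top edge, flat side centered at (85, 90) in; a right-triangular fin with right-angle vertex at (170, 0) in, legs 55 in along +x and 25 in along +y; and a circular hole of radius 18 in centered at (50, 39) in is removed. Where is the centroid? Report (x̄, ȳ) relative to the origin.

x̄ = 89.05 in, ȳ = 79.24 in

Part | A | x̄ᵢ | ȳᵢ | A·x̄ᵢ | A·ȳᵢ
rectangular body | 15300.00 | 85.00 | 45.00 | 1300500.00 | 688500.00
semicircular top | 11349.00 | 85.00 | 126.08 | 964665.29 | 1430826.98
triangular fin | 687.50 | 188.33 | 8.33 | 129479.17 | 5729.17
hole | -1017.88 | 50.00 | 39.00 | -50893.80 | -39697.16
Σ | 26318.63 |  |  | 2343750.66 | 2085358.98
x̄ = 2343750.66 / 26318.63 = 89.05 in
ȳ = 2085358.98 / 26318.63 = 79.24 in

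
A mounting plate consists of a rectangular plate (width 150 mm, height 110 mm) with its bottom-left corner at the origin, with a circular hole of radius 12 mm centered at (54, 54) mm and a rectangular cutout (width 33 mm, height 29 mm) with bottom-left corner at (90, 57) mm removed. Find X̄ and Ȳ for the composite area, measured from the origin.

X̄ = 73.63 mm, Ȳ = 53.98 mm

Part | A | x̄ᵢ | ȳᵢ | A·x̄ᵢ | A·ȳᵢ
plate | 16500.00 | 75.00 | 55.00 | 1237500.00 | 907500.00
hole 1 | -452.39 | 54.00 | 54.00 | -24429.02 | -24429.02
hole 2 | -957.00 | 106.50 | 71.50 | -101920.50 | -68425.50
Σ | 15090.61 |  |  | 1111150.48 | 814645.48
X̄ = 1111150.48 / 15090.61 = 73.63 mm
Ȳ = 814645.48 / 15090.61 = 53.98 mm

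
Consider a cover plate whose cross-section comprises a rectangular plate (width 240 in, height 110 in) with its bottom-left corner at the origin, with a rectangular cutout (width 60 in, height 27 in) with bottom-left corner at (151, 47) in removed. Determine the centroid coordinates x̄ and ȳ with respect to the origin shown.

plate: A = 240 × 110 = 26400.00, centroid at (120.00, 55.00).
hole: A = −(60 × 27) = -1620.00, centroid at (181.00, 60.50).
ΣA = 24780.00 in²
ΣAx̄ = (26400.00)(120.00) + (-1620.00)(181.00) = 2874780.00 in³
ΣAȳ = (26400.00)(55.00) + (-1620.00)(60.50) = 1353990.00 in³
x̄ = 2874780.00 / 24780.00 = 116.01 in
ȳ = 1353990.00 / 24780.00 = 54.64 in

x̄ = 116.01 in, ȳ = 54.64 in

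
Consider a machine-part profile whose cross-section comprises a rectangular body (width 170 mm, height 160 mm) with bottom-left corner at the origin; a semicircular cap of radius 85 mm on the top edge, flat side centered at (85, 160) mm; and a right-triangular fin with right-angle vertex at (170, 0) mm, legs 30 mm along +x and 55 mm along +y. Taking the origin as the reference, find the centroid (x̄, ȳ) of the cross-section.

Part | A | x̄ᵢ | ȳᵢ | A·x̄ᵢ | A·ȳᵢ
rectangular body | 27200.00 | 85.00 | 80.00 | 2312000.00 | 2176000.00
semicircular top | 11349.00 | 85.00 | 196.08 | 964665.29 | 2225257.22
triangular fin | 825.00 | 180.00 | 18.33 | 148500.00 | 15125.00
Σ | 39374.00 |  |  | 3425165.29 | 4416382.22
x̄ = 3425165.29 / 39374.00 = 86.99 mm
ȳ = 4416382.22 / 39374.00 = 112.16 mm

x̄ = 86.99 mm, ȳ = 112.16 mm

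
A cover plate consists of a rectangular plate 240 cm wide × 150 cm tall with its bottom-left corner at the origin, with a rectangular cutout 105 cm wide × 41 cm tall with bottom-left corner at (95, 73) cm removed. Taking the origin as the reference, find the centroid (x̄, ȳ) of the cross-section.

x̄ = 116.26 cm, ȳ = 72.49 cm

plate: A = 240 × 150 = 36000.00, centroid at (120.00, 75.00).
hole: A = −(105 × 41) = -4305.00, centroid at (147.50, 93.50).
ΣA = 31695.00 cm²
ΣAx̄ = (36000.00)(120.00) + (-4305.00)(147.50) = 3685012.50 cm³
ΣAȳ = (36000.00)(75.00) + (-4305.00)(93.50) = 2297482.50 cm³
x̄ = 3685012.50 / 31695.00 = 116.26 cm
ȳ = 2297482.50 / 31695.00 = 72.49 cm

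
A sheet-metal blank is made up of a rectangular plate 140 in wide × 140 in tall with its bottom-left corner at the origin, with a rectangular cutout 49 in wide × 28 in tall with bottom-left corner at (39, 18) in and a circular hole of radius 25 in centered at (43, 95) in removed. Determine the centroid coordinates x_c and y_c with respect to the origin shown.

x_c = 73.81 in, y_c = 70.19 in

Part | A | x̄ᵢ | ȳᵢ | A·x̄ᵢ | A·ȳᵢ
plate | 19600.00 | 70.00 | 70.00 | 1372000.00 | 1372000.00
hole 1 | -1372.00 | 63.50 | 32.00 | -87122.00 | -43904.00
hole 2 | -1963.50 | 43.00 | 95.00 | -84430.30 | -186532.06
Σ | 16264.50 |  |  | 1200447.70 | 1141563.94
x_c = 1200447.70 / 16264.50 = 73.81 in
y_c = 1141563.94 / 16264.50 = 70.19 in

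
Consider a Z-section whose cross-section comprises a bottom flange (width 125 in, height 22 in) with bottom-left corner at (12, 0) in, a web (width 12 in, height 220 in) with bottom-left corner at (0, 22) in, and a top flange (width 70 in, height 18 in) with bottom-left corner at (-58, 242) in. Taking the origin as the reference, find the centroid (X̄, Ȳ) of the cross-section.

X̄ = 28.83 in, Ȳ = 104.51 in

Part | A | x̄ᵢ | ȳᵢ | A·x̄ᵢ | A·ȳᵢ
bottom flange | 2750.00 | 74.50 | 11.00 | 204875.00 | 30250.00
web | 2640.00 | 6.00 | 132.00 | 15840.00 | 348480.00
top flange | 1260.00 | -23.00 | 251.00 | -28980.00 | 316260.00
Σ | 6650.00 |  |  | 191735.00 | 694990.00
X̄ = 191735.00 / 6650.00 = 28.83 in
Ȳ = 694990.00 / 6650.00 = 104.51 in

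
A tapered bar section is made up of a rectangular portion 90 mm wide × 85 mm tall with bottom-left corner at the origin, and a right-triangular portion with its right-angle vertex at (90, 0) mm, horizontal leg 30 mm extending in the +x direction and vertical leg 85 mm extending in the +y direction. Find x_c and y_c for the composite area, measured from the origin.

rectangular portion: A = 90 × 85 = 7650.00, centroid at (45.00, 42.50).
triangular portion: A = ½·30·85 = 1275.00, centroid at (100.00, 28.33).
ΣA = 8925.00 mm²
ΣAx_c = (7650.00)(45.00) + (1275.00)(100.00) = 471750.00 mm³
ΣAy_c = (7650.00)(42.50) + (1275.00)(28.33) = 361250.00 mm³
x_c = 471750.00 / 8925.00 = 52.86 mm
y_c = 361250.00 / 8925.00 = 40.48 mm

x_c = 52.86 mm, y_c = 40.48 mm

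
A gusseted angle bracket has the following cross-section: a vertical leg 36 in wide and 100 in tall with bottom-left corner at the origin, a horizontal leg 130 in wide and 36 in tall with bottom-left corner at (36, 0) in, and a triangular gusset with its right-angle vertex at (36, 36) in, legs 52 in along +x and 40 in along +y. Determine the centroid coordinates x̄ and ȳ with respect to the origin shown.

vertical leg: A = 36 × 100 = 3600.00, centroid at (18.00, 50.00).
horizontal leg: A = 130 × 36 = 4680.00, centroid at (101.00, 18.00).
gusset: A = ½·52·40 = 1040.00, centroid at (53.33, 49.33).
ΣA = 9320.00 in², ΣAx̄ = 592946.67 in³, ΣAȳ = 315546.67 in³.
x̄ = 592946.67/9320.00 = 63.62 in; ȳ = 315546.67/9320.00 = 33.86 in.

x̄ = 63.62 in, ȳ = 33.86 in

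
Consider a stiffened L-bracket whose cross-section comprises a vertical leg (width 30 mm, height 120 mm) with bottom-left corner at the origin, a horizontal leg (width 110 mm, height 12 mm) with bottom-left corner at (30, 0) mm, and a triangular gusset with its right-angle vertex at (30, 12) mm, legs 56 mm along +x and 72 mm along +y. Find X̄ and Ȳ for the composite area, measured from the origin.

X̄ = 38.11 mm, Ȳ = 42.75 mm

Part | A | x̄ᵢ | ȳᵢ | A·x̄ᵢ | A·ȳᵢ
vertical leg | 3600.00 | 15.00 | 60.00 | 54000.00 | 216000.00
horizontal leg | 1320.00 | 85.00 | 6.00 | 112200.00 | 7920.00
gusset | 2016.00 | 48.67 | 36.00 | 98112.00 | 72576.00
Σ | 6936.00 |  |  | 264312.00 | 296496.00
X̄ = 264312.00 / 6936.00 = 38.11 mm
Ȳ = 296496.00 / 6936.00 = 42.75 mm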